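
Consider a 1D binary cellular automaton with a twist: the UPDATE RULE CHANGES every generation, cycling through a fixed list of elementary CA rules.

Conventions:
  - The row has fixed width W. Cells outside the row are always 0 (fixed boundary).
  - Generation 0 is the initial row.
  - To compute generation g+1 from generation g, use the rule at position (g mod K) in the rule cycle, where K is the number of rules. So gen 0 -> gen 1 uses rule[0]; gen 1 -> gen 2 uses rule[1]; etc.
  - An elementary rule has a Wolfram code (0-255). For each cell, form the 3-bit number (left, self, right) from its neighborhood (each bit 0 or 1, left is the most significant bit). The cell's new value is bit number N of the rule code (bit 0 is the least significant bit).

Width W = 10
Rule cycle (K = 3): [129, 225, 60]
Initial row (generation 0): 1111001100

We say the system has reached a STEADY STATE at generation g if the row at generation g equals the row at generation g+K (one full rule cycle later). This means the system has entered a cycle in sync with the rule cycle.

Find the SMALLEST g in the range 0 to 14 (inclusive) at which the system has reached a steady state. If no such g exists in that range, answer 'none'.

Gen 0: 1111001100
Gen 1 (rule 129): 0110000001
Gen 2 (rule 225): 0010111100
Gen 3 (rule 60): 0011100010
Gen 4 (rule 129): 1001001000
Gen 5 (rule 225): 0000000011
Gen 6 (rule 60): 0000000010
Gen 7 (rule 129): 1111111000
Gen 8 (rule 225): 0111111011
Gen 9 (rule 60): 0100000110
Gen 10 (rule 129): 0001110000
Gen 11 (rule 225): 1100110111
Gen 12 (rule 60): 1010101100
Gen 13 (rule 129): 0000000001
Gen 14 (rule 225): 1111111100
Gen 15 (rule 60): 1000000010
Gen 16 (rule 129): 0011111000
Gen 17 (rule 225): 1001111011

Answer: none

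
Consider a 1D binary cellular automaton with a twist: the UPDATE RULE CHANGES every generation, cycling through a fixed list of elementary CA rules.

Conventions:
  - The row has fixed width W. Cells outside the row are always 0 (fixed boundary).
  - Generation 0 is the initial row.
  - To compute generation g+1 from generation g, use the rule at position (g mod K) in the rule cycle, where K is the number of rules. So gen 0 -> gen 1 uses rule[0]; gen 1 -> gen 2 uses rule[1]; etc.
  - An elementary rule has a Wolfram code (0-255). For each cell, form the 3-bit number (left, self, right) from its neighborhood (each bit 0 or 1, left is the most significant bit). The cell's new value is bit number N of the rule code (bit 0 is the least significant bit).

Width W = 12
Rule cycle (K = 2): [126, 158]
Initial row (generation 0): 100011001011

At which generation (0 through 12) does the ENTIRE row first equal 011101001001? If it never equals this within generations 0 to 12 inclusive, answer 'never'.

Answer: never

Derivation:
Gen 0: 100011001011
Gen 1 (rule 126): 110111111111
Gen 2 (rule 158): 100111111110
Gen 3 (rule 126): 111100000011
Gen 4 (rule 158): 111010000110
Gen 5 (rule 126): 101111001111
Gen 6 (rule 158): 101110111110
Gen 7 (rule 126): 111011100011
Gen 8 (rule 158): 110011010110
Gen 9 (rule 126): 111111111111
Gen 10 (rule 158): 111111111110
Gen 11 (rule 126): 100000000011
Gen 12 (rule 158): 110000000110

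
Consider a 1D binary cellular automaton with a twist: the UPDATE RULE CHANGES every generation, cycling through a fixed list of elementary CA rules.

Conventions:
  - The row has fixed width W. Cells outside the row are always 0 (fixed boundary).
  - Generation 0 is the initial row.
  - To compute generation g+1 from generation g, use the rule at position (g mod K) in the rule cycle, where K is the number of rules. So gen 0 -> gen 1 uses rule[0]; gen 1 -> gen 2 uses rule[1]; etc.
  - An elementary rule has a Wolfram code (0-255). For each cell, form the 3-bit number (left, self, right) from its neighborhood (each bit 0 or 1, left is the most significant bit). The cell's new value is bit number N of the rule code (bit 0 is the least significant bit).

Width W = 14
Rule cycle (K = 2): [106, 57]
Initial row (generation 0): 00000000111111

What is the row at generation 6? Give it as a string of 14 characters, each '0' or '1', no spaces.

Gen 0: 00000000111111
Gen 1 (rule 106): 00000001100001
Gen 2 (rule 57): 11111101011100
Gen 3 (rule 106): 10000110110100
Gen 4 (rule 57): 01110101101011
Gen 5 (rule 106): 11011011110111
Gen 6 (rule 57): 10110110001100

Answer: 10110110001100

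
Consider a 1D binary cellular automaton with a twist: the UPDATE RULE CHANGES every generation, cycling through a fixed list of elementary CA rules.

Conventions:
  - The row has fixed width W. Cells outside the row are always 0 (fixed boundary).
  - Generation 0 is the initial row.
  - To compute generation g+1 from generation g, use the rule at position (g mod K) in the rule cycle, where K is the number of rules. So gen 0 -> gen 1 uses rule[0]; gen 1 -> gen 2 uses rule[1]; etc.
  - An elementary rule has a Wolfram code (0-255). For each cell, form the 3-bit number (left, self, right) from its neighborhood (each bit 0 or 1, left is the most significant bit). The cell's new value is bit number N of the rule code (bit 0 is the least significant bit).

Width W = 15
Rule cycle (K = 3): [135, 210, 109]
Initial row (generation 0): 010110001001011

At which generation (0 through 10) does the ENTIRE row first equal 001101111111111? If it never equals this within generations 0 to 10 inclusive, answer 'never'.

Answer: never

Derivation:
Gen 0: 010110001001011
Gen 1 (rule 135): 110000111011000
Gen 2 (rule 210): 011001011001100
Gen 3 (rule 109): 011001111001101
Gen 4 (rule 135): 100010110010001
Gen 5 (rule 210): 010100011101010
Gen 6 (rule 109): 011101010111110
Gen 7 (rule 135): 101001010011100
Gen 8 (rule 210): 000110001101110
Gen 9 (rule 109): 110110101111010
Gen 10 (rule 135): 000000100110010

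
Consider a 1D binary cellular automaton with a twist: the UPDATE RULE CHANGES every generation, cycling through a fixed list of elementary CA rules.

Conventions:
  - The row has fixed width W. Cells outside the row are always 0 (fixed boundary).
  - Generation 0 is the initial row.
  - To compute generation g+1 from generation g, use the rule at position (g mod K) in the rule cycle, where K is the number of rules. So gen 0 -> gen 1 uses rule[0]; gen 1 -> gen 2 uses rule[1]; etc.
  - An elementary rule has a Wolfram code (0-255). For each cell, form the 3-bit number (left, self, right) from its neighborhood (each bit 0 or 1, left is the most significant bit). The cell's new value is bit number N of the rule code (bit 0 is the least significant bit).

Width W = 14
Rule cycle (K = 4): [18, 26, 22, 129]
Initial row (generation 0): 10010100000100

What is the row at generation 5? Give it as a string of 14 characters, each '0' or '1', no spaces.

Gen 0: 10010100000100
Gen 1 (rule 18): 01100010001010
Gen 2 (rule 26): 11010101010001
Gen 3 (rule 22): 00010101011011
Gen 4 (rule 129): 11000000000000
Gen 5 (rule 18): 00100000000000

Answer: 00100000000000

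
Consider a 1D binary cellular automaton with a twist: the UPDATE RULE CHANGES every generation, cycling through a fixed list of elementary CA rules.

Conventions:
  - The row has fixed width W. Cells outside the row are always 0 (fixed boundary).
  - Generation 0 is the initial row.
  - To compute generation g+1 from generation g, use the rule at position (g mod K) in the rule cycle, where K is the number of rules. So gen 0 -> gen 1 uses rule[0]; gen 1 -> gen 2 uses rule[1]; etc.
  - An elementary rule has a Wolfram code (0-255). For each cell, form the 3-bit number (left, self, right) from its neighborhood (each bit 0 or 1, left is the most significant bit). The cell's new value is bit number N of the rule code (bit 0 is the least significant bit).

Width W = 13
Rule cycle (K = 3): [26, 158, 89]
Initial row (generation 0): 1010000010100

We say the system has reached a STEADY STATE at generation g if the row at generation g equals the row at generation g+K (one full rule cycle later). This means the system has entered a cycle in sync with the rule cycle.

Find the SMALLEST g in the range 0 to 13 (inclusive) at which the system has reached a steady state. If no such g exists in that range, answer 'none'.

Answer: 6

Derivation:
Gen 0: 1010000010100
Gen 1 (rule 26): 0001000100010
Gen 2 (rule 158): 0011101110111
Gen 3 (rule 89): 1010101010101
Gen 4 (rule 26): 0000000000000
Gen 5 (rule 158): 0000000000000
Gen 6 (rule 89): 1111111111111
Gen 7 (rule 26): 1000000000000
Gen 8 (rule 158): 1100000000000
Gen 9 (rule 89): 1111111111111
Gen 10 (rule 26): 1000000000000
Gen 11 (rule 158): 1100000000000
Gen 12 (rule 89): 1111111111111
Gen 13 (rule 26): 1000000000000
Gen 14 (rule 158): 1100000000000
Gen 15 (rule 89): 1111111111111
Gen 16 (rule 26): 1000000000000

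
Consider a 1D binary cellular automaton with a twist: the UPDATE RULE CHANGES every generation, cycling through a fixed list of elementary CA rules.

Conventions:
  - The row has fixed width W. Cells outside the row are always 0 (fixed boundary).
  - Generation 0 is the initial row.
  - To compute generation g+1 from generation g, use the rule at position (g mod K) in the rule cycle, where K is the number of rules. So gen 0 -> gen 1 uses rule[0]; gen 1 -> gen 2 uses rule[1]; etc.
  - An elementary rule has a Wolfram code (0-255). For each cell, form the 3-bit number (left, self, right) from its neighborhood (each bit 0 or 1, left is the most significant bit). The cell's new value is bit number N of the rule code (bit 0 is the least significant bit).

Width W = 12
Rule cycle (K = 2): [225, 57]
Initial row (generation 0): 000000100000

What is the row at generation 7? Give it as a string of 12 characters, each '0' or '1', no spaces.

Gen 0: 000000100000
Gen 1 (rule 225): 111110001111
Gen 2 (rule 57): 100001101000
Gen 3 (rule 225): 001100110011
Gen 4 (rule 57): 101010101010
Gen 5 (rule 225): 010101010100
Gen 6 (rule 57): 001010101011
Gen 7 (rule 225): 100101010101

Answer: 100101010101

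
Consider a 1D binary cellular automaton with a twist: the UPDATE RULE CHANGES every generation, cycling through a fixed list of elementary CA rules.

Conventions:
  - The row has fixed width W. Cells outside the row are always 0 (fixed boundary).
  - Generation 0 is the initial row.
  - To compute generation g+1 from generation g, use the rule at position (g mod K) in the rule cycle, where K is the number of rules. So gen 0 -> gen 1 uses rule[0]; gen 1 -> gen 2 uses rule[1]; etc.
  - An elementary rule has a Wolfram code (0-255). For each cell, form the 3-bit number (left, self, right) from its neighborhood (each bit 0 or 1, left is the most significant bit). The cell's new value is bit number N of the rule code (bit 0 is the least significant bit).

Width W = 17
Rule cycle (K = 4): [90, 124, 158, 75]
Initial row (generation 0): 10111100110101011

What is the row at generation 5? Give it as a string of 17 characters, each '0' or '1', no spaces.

Gen 0: 10111100110101011
Gen 1 (rule 90): 00100111110000011
Gen 2 (rule 124): 00110100011000011
Gen 3 (rule 158): 01100110110100110
Gen 4 (rule 75): 11101110110001110
Gen 5 (rule 90): 10101010111011011

Answer: 10101010111011011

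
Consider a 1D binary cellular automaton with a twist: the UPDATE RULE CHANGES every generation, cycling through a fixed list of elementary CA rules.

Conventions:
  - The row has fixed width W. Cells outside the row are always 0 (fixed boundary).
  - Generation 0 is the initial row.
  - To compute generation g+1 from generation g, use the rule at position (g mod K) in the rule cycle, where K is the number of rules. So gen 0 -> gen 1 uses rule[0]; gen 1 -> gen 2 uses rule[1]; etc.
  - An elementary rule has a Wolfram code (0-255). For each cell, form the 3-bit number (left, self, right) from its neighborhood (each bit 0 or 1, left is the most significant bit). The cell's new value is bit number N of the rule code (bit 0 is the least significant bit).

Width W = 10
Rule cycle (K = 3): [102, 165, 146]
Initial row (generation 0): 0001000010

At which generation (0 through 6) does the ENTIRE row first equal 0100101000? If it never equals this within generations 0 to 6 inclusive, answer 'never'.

Gen 0: 0001000010
Gen 1 (rule 102): 0011000110
Gen 2 (rule 165): 1000010000
Gen 3 (rule 146): 0100101000
Gen 4 (rule 102): 1101111000
Gen 5 (rule 165): 0010110011
Gen 6 (rule 146): 0100001100

Answer: 3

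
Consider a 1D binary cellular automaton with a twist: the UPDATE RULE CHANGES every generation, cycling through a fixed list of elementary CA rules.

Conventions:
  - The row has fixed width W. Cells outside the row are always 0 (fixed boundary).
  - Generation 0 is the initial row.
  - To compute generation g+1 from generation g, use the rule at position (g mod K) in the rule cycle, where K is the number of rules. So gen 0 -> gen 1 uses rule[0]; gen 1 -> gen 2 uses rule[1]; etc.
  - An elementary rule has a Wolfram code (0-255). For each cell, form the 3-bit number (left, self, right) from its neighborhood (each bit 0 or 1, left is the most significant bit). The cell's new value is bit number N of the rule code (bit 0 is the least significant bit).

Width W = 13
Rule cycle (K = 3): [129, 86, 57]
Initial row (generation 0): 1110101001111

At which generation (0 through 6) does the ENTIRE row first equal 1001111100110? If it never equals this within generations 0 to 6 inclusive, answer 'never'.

Answer: 3

Derivation:
Gen 0: 1110101001111
Gen 1 (rule 129): 0100000000110
Gen 2 (rule 86): 1110000001011
Gen 3 (rule 57): 1001111100110
Gen 4 (rule 129): 0000111000000
Gen 5 (rule 86): 0001001100000
Gen 6 (rule 57): 1100101011111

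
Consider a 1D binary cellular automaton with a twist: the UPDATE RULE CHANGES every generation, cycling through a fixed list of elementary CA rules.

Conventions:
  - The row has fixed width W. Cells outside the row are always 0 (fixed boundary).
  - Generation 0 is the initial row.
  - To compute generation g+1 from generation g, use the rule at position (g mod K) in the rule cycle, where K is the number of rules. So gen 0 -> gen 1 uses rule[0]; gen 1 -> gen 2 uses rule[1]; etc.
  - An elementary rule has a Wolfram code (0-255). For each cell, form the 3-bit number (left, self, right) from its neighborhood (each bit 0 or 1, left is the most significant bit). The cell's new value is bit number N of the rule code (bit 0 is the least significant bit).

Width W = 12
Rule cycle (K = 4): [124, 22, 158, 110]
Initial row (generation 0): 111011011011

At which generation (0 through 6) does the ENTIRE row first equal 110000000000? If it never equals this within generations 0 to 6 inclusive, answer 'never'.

Answer: 3

Derivation:
Gen 0: 111011011011
Gen 1 (rule 124): 101111111111
Gen 2 (rule 22): 100000000000
Gen 3 (rule 158): 110000000000
Gen 4 (rule 110): 110000000000
Gen 5 (rule 124): 111000000000
Gen 6 (rule 22): 000100000000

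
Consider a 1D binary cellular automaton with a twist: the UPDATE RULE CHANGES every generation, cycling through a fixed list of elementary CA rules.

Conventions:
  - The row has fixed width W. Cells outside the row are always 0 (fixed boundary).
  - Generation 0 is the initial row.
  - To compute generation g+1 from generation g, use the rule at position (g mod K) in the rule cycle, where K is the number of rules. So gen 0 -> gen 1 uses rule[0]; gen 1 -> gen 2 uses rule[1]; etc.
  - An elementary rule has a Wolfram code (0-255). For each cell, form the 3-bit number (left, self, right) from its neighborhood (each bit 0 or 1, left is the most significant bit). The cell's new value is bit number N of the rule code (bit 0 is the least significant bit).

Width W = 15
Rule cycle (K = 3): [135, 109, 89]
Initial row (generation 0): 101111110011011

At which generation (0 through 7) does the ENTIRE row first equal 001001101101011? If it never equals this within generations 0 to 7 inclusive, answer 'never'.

Answer: never

Derivation:
Gen 0: 101111110011011
Gen 1 (rule 135): 100111100100000
Gen 2 (rule 109): 100100100101111
Gen 3 (rule 89): 010010010001001
Gen 4 (rule 135): 110110110111011
Gen 5 (rule 109): 111111111101111
Gen 6 (rule 89): 100000000101001
Gen 7 (rule 135): 101111111101011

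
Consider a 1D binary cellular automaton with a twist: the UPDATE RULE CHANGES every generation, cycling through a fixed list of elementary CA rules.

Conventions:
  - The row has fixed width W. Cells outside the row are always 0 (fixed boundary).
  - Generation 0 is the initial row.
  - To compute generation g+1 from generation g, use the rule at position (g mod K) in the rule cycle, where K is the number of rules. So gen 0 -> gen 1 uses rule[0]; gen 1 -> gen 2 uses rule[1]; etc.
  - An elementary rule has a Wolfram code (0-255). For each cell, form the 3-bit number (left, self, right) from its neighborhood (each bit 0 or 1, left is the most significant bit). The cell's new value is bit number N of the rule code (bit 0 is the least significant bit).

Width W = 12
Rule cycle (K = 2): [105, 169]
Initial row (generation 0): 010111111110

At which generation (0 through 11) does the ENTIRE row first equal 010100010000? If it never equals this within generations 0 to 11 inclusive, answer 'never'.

Gen 0: 010111111110
Gen 1 (rule 105): 001100000010
Gen 2 (rule 169): 101001111000
Gen 3 (rule 105): 010001001011
Gen 4 (rule 169): 000100000110
Gen 5 (rule 105): 110001110110
Gen 6 (rule 169): 100101101100
Gen 7 (rule 105): 000011111101
Gen 8 (rule 169): 111011111010
Gen 9 (rule 105): 101110001100
Gen 10 (rule 169): 011100101001
Gen 11 (rule 105): 010100010000

Answer: 11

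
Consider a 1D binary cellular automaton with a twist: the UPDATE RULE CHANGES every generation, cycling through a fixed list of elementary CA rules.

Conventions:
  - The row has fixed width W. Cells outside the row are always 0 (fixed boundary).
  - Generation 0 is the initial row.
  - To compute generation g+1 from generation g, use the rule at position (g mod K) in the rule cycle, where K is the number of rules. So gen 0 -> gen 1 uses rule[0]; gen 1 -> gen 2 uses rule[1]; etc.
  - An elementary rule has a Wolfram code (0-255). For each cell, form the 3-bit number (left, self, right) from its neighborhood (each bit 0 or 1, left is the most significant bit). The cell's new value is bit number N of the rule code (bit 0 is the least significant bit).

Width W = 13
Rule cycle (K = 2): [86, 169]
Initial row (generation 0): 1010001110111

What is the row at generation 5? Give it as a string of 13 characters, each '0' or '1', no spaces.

Answer: 1100111100110

Derivation:
Gen 0: 1010001110111
Gen 1 (rule 86): 1011010010001
Gen 2 (rule 169): 0110100000100
Gen 3 (rule 86): 1010110001110
Gen 4 (rule 169): 0101100101100
Gen 5 (rule 86): 1100111100110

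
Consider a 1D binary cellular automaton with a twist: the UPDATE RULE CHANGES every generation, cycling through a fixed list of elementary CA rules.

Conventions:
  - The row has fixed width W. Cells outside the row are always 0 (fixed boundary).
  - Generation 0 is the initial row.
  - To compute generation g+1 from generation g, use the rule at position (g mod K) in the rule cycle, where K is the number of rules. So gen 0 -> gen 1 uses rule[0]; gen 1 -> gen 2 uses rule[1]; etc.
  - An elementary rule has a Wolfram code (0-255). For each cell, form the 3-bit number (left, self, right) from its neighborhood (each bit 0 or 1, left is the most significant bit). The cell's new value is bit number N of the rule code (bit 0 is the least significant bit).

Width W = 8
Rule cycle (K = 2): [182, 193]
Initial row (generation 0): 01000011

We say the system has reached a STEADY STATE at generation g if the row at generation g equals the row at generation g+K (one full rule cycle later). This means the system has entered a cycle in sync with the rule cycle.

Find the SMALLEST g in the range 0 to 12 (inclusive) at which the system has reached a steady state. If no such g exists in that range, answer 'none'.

Answer: none

Derivation:
Gen 0: 01000011
Gen 1 (rule 182): 11100100
Gen 2 (rule 193): 01100001
Gen 3 (rule 182): 10010011
Gen 4 (rule 193): 00000001
Gen 5 (rule 182): 00000011
Gen 6 (rule 193): 11111001
Gen 7 (rule 182): 01110111
Gen 8 (rule 193): 00110011
Gen 9 (rule 182): 01001100
Gen 10 (rule 193): 00000101
Gen 11 (rule 182): 00001111
Gen 12 (rule 193): 11100111
Gen 13 (rule 182): 01011010
Gen 14 (rule 193): 00001000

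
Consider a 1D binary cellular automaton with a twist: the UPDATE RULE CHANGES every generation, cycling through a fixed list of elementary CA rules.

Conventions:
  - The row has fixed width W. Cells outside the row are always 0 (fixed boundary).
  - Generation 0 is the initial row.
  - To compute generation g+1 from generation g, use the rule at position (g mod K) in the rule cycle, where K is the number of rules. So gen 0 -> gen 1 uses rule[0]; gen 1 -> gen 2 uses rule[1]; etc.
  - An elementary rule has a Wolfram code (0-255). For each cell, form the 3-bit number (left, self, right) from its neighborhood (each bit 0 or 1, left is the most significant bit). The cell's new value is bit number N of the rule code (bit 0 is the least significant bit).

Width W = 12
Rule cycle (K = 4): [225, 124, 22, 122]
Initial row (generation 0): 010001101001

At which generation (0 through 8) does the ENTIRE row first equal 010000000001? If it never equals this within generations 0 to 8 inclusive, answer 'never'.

Gen 0: 010001101001
Gen 1 (rule 225): 000100110000
Gen 2 (rule 124): 000110111000
Gen 3 (rule 22): 001000000100
Gen 4 (rule 122): 010100001010
Gen 5 (rule 225): 001001100100
Gen 6 (rule 124): 001101110110
Gen 7 (rule 22): 010000000001
Gen 8 (rule 122): 101000000010

Answer: 7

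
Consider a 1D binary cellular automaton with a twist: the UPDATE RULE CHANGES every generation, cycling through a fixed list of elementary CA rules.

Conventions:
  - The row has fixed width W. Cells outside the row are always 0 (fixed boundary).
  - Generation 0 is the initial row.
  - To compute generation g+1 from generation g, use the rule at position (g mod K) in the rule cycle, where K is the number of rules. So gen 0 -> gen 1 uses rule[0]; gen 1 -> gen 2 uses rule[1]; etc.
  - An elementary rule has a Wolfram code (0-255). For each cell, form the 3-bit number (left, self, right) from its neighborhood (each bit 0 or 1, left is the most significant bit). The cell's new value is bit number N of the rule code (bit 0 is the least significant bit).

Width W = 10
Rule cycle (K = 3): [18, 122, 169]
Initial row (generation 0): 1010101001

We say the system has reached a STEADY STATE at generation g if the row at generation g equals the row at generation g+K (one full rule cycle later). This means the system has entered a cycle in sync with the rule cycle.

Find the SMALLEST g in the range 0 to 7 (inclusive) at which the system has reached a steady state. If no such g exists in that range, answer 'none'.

Gen 0: 1010101001
Gen 1 (rule 18): 0000000110
Gen 2 (rule 122): 0000001111
Gen 3 (rule 169): 1111101110
Gen 4 (rule 18): 0000000001
Gen 5 (rule 122): 0000000010
Gen 6 (rule 169): 1111111000
Gen 7 (rule 18): 0000000100
Gen 8 (rule 122): 0000001010
Gen 9 (rule 169): 1111100100
Gen 10 (rule 18): 0000011010

Answer: none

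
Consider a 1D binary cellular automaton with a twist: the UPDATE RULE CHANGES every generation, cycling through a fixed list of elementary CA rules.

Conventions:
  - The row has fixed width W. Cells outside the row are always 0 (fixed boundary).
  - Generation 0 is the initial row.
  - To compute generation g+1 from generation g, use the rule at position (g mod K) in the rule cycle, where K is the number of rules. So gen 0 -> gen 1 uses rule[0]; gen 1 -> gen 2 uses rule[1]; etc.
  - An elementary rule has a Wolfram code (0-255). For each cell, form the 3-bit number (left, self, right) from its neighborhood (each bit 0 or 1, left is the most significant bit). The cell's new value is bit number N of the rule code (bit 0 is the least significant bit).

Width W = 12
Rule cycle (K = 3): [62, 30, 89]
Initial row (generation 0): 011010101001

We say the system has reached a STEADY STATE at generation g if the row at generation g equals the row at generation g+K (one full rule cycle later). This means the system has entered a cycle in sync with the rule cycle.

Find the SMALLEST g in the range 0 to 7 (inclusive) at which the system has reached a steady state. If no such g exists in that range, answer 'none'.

Gen 0: 011010101001
Gen 1 (rule 62): 110111111111
Gen 2 (rule 30): 100100000000
Gen 3 (rule 89): 010011111111
Gen 4 (rule 62): 111110000000
Gen 5 (rule 30): 100001000000
Gen 6 (rule 89): 011100111111
Gen 7 (rule 62): 110011100000
Gen 8 (rule 30): 101110010000
Gen 9 (rule 89): 001011001111
Gen 10 (rule 62): 011110111000

Answer: none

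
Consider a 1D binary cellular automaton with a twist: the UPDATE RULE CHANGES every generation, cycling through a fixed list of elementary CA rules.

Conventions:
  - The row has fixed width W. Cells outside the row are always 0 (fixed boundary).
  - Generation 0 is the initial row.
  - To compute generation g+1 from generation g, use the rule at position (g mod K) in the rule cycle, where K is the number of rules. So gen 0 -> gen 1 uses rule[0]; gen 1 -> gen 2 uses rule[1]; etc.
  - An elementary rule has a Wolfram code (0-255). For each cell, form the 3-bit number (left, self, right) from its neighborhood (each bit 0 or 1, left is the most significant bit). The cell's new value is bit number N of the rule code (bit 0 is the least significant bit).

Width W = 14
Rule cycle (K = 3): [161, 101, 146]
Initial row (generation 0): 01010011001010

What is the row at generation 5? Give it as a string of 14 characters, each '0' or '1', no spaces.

Gen 0: 01010011001010
Gen 1 (rule 161): 00100000000100
Gen 2 (rule 101): 10101111110101
Gen 3 (rule 146): 00000111100000
Gen 4 (rule 161): 11110011001111
Gen 5 (rule 101): 00010001000001

Answer: 00010001000001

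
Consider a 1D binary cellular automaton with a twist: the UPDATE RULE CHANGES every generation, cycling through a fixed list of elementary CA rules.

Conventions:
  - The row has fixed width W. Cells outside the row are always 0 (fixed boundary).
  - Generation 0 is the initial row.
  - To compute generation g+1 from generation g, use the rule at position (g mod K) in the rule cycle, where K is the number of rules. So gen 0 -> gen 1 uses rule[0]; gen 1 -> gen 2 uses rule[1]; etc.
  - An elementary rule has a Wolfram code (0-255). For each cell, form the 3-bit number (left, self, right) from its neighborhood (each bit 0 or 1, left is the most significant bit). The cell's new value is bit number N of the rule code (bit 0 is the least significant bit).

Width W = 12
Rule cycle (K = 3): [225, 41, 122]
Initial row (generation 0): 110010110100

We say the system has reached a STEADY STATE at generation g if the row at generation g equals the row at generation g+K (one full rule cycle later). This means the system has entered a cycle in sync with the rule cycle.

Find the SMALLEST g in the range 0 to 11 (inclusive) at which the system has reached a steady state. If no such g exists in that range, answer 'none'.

Answer: none

Derivation:
Gen 0: 110010110100
Gen 1 (rule 225): 010001011001
Gen 2 (rule 41): 000100110000
Gen 3 (rule 122): 001011111000
Gen 4 (rule 225): 100101111011
Gen 5 (rule 41): 000011000110
Gen 6 (rule 122): 000111101111
Gen 7 (rule 225): 110011110111
Gen 8 (rule 41): 100010001100
Gen 9 (rule 122): 010101011110
Gen 10 (rule 225): 001010101110
Gen 11 (rule 41): 100101011000
Gen 12 (rule 122): 011010111100
Gen 13 (rule 225): 001101011101
Gen 14 (rule 41): 101010110010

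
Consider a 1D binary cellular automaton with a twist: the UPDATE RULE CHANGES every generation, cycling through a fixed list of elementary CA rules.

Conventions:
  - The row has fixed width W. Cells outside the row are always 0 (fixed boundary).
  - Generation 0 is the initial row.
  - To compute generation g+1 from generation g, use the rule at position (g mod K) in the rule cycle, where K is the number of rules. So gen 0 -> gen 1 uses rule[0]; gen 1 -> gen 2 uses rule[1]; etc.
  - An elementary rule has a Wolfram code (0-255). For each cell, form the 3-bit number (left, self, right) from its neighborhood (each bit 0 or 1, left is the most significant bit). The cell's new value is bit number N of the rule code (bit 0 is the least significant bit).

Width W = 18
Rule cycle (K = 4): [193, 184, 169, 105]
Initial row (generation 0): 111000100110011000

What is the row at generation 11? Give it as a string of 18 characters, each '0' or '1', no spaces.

Answer: 110001111011110100

Derivation:
Gen 0: 111000100110011000
Gen 1 (rule 193): 011010000010001011
Gen 2 (rule 184): 010101000001000110
Gen 3 (rule 169): 001010011100010100
Gen 4 (rule 105): 100100010101001001
Gen 5 (rule 193): 000001000000000000
Gen 6 (rule 184): 000000100000000000
Gen 7 (rule 169): 111110001111111111
Gen 8 (rule 105): 100010101000000001
Gen 9 (rule 193): 001000000011111100
Gen 10 (rule 184): 000100000011111010
Gen 11 (rule 169): 110001111011110100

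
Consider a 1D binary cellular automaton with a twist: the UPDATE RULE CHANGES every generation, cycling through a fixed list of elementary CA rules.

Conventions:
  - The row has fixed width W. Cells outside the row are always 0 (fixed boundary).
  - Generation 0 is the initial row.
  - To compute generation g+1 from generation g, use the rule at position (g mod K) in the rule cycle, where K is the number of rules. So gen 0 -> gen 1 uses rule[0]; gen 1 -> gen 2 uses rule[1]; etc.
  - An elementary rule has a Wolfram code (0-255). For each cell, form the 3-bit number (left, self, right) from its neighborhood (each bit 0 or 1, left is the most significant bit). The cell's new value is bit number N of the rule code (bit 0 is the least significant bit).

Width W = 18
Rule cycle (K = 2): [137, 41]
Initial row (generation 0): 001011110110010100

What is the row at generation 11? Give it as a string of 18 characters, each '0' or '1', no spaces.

Gen 0: 001011110110010100
Gen 1 (rule 137): 100011100100000001
Gen 2 (rule 41): 001010000001111100
Gen 3 (rule 137): 100000111101111001
Gen 4 (rule 41): 001110100011000000
Gen 5 (rule 137): 101100001010011111
Gen 6 (rule 41): 011001100100010000
Gen 7 (rule 137): 010001000001000111
Gen 8 (rule 41): 000100011100010100
Gen 9 (rule 137): 110001011001000001
Gen 10 (rule 41): 100100110000011100
Gen 11 (rule 137): 000000100111011001

Answer: 000000100111011001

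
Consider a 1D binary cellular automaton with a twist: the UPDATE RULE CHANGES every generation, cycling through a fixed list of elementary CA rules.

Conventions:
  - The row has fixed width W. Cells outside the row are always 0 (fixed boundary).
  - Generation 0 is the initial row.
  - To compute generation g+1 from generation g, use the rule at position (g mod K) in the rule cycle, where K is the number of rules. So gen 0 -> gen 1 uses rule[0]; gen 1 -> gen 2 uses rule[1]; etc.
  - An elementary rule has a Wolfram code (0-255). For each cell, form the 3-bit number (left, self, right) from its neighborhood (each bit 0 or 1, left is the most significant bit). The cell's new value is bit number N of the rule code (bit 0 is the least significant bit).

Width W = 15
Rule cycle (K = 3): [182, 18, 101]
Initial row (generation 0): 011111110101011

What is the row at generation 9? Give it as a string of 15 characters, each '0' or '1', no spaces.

Answer: 111111111111101

Derivation:
Gen 0: 011111110101011
Gen 1 (rule 182): 101111101111100
Gen 2 (rule 18): 000000000000010
Gen 3 (rule 101): 111111111111010
Gen 4 (rule 182): 011111111110111
Gen 5 (rule 18): 100000000000000
Gen 6 (rule 101): 101111111111111
Gen 7 (rule 182): 110111111111110
Gen 8 (rule 18): 000000000000001
Gen 9 (rule 101): 111111111111101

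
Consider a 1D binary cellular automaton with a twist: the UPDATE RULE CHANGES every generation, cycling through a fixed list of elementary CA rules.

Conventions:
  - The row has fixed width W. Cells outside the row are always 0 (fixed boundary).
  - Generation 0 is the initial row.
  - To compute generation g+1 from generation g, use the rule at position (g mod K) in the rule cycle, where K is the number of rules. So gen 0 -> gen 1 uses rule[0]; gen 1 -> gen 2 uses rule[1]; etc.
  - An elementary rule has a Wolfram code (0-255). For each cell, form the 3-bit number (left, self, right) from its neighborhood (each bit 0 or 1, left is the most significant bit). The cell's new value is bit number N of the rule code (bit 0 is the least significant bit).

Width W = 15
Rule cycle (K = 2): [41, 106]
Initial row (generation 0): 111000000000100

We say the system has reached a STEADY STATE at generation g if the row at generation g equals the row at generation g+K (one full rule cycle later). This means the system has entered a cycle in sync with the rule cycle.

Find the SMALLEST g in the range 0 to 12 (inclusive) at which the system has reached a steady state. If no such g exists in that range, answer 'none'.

Gen 0: 111000000000100
Gen 1 (rule 41): 100011111110001
Gen 2 (rule 106): 000110000010010
Gen 3 (rule 41): 110100111000000
Gen 4 (rule 106): 111001101000000
Gen 5 (rule 41): 100001010011111
Gen 6 (rule 106): 000010100110001
Gen 7 (rule 41): 111001000100100
Gen 8 (rule 106): 101010001001000
Gen 9 (rule 41): 010100100000011
Gen 10 (rule 106): 101001000000111
Gen 11 (rule 41): 010000011110100
Gen 12 (rule 106): 100000110011000
Gen 13 (rule 41): 001110100010011
Gen 14 (rule 106): 011011000100111

Answer: none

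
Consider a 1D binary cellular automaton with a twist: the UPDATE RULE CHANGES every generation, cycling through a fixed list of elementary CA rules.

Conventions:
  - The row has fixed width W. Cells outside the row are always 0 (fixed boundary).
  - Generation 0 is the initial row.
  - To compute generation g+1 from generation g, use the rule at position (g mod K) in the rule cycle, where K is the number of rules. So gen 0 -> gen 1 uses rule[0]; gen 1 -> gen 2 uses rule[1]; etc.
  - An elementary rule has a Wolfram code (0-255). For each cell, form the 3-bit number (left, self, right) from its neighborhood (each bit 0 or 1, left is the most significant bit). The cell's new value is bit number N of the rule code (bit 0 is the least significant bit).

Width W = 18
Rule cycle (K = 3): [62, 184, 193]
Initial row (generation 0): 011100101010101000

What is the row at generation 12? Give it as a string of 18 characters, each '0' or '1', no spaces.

Answer: 111111111000001000

Derivation:
Gen 0: 011100101010101000
Gen 1 (rule 62): 110011111111111100
Gen 2 (rule 184): 101011111111111010
Gen 3 (rule 193): 000001111111111000
Gen 4 (rule 62): 000011000000000100
Gen 5 (rule 184): 000010100000000010
Gen 6 (rule 193): 111000001111111000
Gen 7 (rule 62): 100100011000000100
Gen 8 (rule 184): 010010010100000010
Gen 9 (rule 193): 000000000001111000
Gen 10 (rule 62): 000000000011000100
Gen 11 (rule 184): 000000000010100010
Gen 12 (rule 193): 111111111000001000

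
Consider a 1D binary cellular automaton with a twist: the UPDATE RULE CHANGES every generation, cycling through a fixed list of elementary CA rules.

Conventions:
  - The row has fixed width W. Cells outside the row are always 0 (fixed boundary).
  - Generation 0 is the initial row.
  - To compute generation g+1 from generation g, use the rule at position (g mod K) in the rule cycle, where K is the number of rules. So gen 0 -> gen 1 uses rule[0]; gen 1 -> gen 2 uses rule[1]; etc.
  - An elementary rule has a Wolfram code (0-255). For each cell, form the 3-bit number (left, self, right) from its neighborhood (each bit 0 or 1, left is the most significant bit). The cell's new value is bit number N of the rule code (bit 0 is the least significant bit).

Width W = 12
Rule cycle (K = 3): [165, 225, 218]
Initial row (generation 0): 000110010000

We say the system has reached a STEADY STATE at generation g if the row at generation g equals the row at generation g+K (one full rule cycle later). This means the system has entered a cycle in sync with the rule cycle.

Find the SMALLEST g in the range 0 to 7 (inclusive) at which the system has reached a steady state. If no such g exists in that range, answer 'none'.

Gen 0: 000110010000
Gen 1 (rule 165): 110000010111
Gen 2 (rule 225): 010111001011
Gen 3 (rule 218): 100111110011
Gen 4 (rule 165): 100011100000
Gen 5 (rule 225): 001001101111
Gen 6 (rule 218): 010111101111
Gen 7 (rule 165): 011011010110
Gen 8 (rule 225): 001101101010
Gen 9 (rule 218): 011101100001
Gen 10 (rule 165): 001010001101

Answer: none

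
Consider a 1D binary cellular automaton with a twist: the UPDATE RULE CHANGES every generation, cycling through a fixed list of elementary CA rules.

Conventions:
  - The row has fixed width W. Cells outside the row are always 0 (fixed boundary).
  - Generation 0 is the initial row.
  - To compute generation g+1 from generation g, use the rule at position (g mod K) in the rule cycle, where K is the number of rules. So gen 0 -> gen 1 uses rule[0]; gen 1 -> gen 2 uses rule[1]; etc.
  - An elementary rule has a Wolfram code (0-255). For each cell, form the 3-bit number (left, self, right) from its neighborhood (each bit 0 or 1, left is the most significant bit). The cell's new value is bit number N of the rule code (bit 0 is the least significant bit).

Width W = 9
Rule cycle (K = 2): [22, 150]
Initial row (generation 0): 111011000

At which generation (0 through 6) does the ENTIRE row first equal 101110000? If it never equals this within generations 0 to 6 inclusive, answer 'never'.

Gen 0: 111011000
Gen 1 (rule 22): 000000100
Gen 2 (rule 150): 000001110
Gen 3 (rule 22): 000010001
Gen 4 (rule 150): 000111011
Gen 5 (rule 22): 001000000
Gen 6 (rule 150): 011100000

Answer: never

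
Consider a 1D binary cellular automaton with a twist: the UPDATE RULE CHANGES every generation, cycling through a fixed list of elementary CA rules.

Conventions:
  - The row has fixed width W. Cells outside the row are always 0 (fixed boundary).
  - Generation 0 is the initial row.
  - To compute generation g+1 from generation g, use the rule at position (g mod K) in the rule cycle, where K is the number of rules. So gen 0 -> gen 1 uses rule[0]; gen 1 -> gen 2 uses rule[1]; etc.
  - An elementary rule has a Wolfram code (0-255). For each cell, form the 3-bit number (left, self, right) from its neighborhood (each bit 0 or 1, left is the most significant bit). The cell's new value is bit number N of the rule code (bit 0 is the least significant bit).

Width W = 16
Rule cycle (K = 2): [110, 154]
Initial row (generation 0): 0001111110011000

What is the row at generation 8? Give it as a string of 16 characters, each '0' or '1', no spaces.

Gen 0: 0001111110011000
Gen 1 (rule 110): 0011000010111000
Gen 2 (rule 154): 0110100100110100
Gen 3 (rule 110): 1111101101111100
Gen 4 (rule 154): 1111001001111010
Gen 5 (rule 110): 1001011011001110
Gen 6 (rule 154): 0110010010111101
Gen 7 (rule 110): 1110110111100111
Gen 8 (rule 154): 1100100111011110

Answer: 1100100111011110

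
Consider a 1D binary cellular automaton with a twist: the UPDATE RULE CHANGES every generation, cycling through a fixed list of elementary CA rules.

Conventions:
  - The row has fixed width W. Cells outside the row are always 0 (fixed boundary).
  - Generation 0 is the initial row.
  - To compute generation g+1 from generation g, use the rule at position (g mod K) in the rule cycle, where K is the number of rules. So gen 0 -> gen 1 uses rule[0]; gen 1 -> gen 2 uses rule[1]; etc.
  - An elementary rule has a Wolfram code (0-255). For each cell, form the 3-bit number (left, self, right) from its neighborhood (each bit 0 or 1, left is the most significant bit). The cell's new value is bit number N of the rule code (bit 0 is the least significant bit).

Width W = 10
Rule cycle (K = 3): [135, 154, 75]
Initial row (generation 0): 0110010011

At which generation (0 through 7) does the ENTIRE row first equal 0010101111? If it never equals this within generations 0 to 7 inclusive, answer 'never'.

Gen 0: 0110010011
Gen 1 (rule 135): 1000110100
Gen 2 (rule 154): 0101100010
Gen 3 (rule 75): 1001101100
Gen 4 (rule 135): 1010000001
Gen 5 (rule 154): 0001000010
Gen 6 (rule 75): 1110011100
Gen 7 (rule 135): 0100101001

Answer: never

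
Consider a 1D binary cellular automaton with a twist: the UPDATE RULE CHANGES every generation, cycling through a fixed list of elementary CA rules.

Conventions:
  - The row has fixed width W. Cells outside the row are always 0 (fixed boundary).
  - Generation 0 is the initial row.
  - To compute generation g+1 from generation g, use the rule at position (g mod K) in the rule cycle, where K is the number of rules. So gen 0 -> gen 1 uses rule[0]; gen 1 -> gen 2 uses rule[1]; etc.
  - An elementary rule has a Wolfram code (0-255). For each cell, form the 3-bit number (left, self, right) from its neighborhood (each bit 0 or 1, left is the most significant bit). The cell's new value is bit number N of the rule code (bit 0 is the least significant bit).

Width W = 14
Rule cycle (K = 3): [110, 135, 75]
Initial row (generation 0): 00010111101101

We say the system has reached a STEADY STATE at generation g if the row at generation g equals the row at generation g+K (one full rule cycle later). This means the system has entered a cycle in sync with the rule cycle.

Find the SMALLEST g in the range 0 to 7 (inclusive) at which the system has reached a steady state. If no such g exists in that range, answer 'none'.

Gen 0: 00010111101101
Gen 1 (rule 110): 00111100111111
Gen 2 (rule 135): 11011001011110
Gen 3 (rule 75): 11011010010010
Gen 4 (rule 110): 11111110110110
Gen 5 (rule 135): 01111100000000
Gen 6 (rule 75): 11000101111111
Gen 7 (rule 110): 11001111000001
Gen 8 (rule 135): 00010110011111
Gen 9 (rule 75): 11100110110001
Gen 10 (rule 110): 10101111110011

Answer: none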